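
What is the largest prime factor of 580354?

71

580354 = 2 · 290177
290177 = 61 · 4757
4757 = 67 · 71
71 is prime.
So 580354 = 2 · 61 · 67 · 71; the largest prime factor is 71.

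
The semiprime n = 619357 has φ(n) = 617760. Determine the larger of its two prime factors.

937

φ(n) = (p−1)(q−1) = n − (p+q) + 1, so p + q = 619357 − 617760 + 1 = 1598.
p and q are the roots of t² − 1598t + 619357 = 0.
Discriminant: 1598² − 4·619357 = 2553604 − 2477428 = 76176; √76176 = 276.
q = (1598 − 276)/2 = 661, p = (1598 + 276)/2 = 937.
Check: 661 · 937 = 619357.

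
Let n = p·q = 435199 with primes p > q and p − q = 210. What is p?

Since p = q + 210, we have 435199 = q(q + 210), so q² + 210q − 435199 = 0.
Discriminant: 210² + 4·435199 = 44100 + 1740796 = 1784896; √1784896 = 1336.
q = (−210 + 1336)/2 = 563, and p = q + 210 = 773.
Check: 563 · 773 = 435199.

773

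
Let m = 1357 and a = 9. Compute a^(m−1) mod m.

9^1 ≡ 9 (mod 1357)
9^2 ≡ 9^2 = 81 ≡ 81 (mod 1357)
9^4 ≡ 81^2 = 6561 ≡ 1133 (mod 1357)
9^8 ≡ 1133^2 = 1283689 ≡ 1324 (mod 1357)
9^16 ≡ 1324^2 = 1752976 ≡ 1089 (mod 1357)
9^32 ≡ 1089^2 = 1185921 ≡ 1260 (mod 1357)
9^64 ≡ 1260^2 = 1587600 ≡ 1267 (mod 1357)
9^128 ≡ 1267^2 = 1605289 ≡ 1315 (mod 1357)
9^256 ≡ 1315^2 = 1729225 ≡ 407 (mod 1357)
9^512 ≡ 407^2 = 165649 ≡ 95 (mod 1357)
9^1024 ≡ 95^2 = 9025 ≡ 883 (mod 1357)
1356 = 1024 + 256 + 64 + 8 + 4 in binary powers of 2.
So 9^1356 ≡ 883 · 407 · 1267 · 1324 · 1133 ≡ 1051 (mod 1357).
Since 1051 ≠ 1, base 9 is a Fermat witness: 1357 is composite.

1051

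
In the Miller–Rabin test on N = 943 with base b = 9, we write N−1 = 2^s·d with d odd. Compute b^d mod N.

943 − 1 = 942 = 2^1 · 471, so d = 471.
9^1 ≡ 9 (mod 943)
9^2 ≡ 9^2 = 81 ≡ 81 (mod 943)
9^4 ≡ 81^2 = 6561 ≡ 903 (mod 943)
9^8 ≡ 903^2 = 815409 ≡ 657 (mod 943)
9^16 ≡ 657^2 = 431649 ≡ 698 (mod 943)
9^32 ≡ 698^2 = 487204 ≡ 616 (mod 943)
9^64 ≡ 616^2 = 379456 ≡ 370 (mod 943)
9^128 ≡ 370^2 = 136900 ≡ 165 (mod 943)
9^256 ≡ 165^2 = 27225 ≡ 821 (mod 943)
471 = 256 + 128 + 64 + 16 + 4 + 2 + 1 in binary powers of 2.
So 9^471 ≡ 821 · 165 · 370 · 698 · 903 · 81 · 9 ≡ 278 (mod 943).
Squaring chain: 278; never reaches −1, so base 9 is a Miller–Rabin witness that 943 is composite.

278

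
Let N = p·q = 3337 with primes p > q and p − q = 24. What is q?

47

Since p = q + 24, we have 3337 = q(q + 24), so q² + 24q − 3337 = 0.
Discriminant: 24² + 4·3337 = 576 + 13348 = 13924; √13924 = 118.
q = (−24 + 118)/2 = 47, and p = q + 24 = 71.
Check: 47 · 71 = 3337.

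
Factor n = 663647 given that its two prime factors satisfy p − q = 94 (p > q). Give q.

Since p = q + 94, we have 663647 = q(q + 94), so q² + 94q − 663647 = 0.
Discriminant: 94² + 4·663647 = 8836 + 2654588 = 2663424; √2663424 = 1632.
q = (−94 + 1632)/2 = 769, and p = q + 94 = 863.
Check: 769 · 863 = 663647.

769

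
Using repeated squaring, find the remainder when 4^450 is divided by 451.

4^1 ≡ 4 (mod 451)
4^2 ≡ 4^2 = 16 ≡ 16 (mod 451)
4^4 ≡ 16^2 = 256 ≡ 256 (mod 451)
4^8 ≡ 256^2 = 65536 ≡ 141 (mod 451)
4^16 ≡ 141^2 = 19881 ≡ 37 (mod 451)
4^32 ≡ 37^2 = 1369 ≡ 16 (mod 451)
4^64 ≡ 16^2 = 256 ≡ 256 (mod 451)
4^128 ≡ 256^2 = 65536 ≡ 141 (mod 451)
4^256 ≡ 141^2 = 19881 ≡ 37 (mod 451)
450 = 256 + 128 + 64 + 2 in binary powers of 2.
So 4^450 ≡ 37 · 141 · 256 · 16 ≡ 1 (mod 451).
Since the result is 1, base 4 gives no evidence that 451 is composite.

1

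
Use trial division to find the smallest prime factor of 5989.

5989 is odd.
Digit sum 31, not divisible by 3.
Ends in 9: not divisible by 5.
7: 5989 = 7·855 + 4
11: 5989 = 11·544 + 5
13: 5989 = 13·460 + 9
17: 5989 = 17·352 + 5
19: 5989 = 19·315 + 4
23: 5989 = 23·260 + 9
29: 5989 = 29·206 + 15
31: 5989 = 31·193 + 6
37: 5989 = 37·161 + 32
41: 5989 = 41·146 + 3
43: 5989 = 43·139 + 12
47: 5989 = 47·127 + 20
53: 5989 = 53·113

53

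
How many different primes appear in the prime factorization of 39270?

6

39270 = 2 · 19635
19635 = 3 · 6545
6545 = 5 · 1309
1309 = 7 · 187
187 = 11 · 17
39270 = 2 · 3 · 5 · 7 · 11 · 17, which has 6 distinct prime factors.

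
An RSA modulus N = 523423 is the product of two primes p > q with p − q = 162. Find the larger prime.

809

Since p = q + 162, we have 523423 = q(q + 162), so q² + 162q − 523423 = 0.
Discriminant: 162² + 4·523423 = 26244 + 2093692 = 2119936; √2119936 = 1456.
q = (−162 + 1456)/2 = 647, and p = q + 162 = 809.
Check: 647 · 809 = 523423.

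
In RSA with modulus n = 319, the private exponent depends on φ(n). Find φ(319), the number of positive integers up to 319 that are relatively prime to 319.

Factor: 319 = 11 · 29.
φ(319) = (11−1) · (29−1) = 10 · 28 = 280.

280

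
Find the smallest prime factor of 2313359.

2313359 is odd.
Digit sum 26, not divisible by 3.
Ends in 9: not divisible by 5.
7: 2313359 = 7·330479 + 6
11: 2313359 = 11·210305 + 4
13: 2313359 = 13·177950 + 9
17: 2313359 = 17·136079 + 16
19: 2313359 = 19·121755 + 14
23: 2313359 = 23·100580 + 19
29: 2313359 = 29·79771

29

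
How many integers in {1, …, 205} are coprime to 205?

160

Factor: 205 = 5 · 41.
φ(205) = (5−1) · (41−1) = 4 · 40 = 160.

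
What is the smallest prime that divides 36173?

36173 is odd.
Digit sum 20, not divisible by 3.
Ends in 3: not divisible by 5.
7: 36173 = 7·5167 + 4
11: 36173 = 11·3288 + 5
13: 36173 = 13·2782 + 7
17: 36173 = 17·2127 + 14
19: 36173 = 19·1903 + 16
23: 36173 = 23·1572 + 17
29: 36173 = 29·1247 + 10
31: 36173 = 31·1166 + 27
37: 36173 = 37·977 + 24
41: 36173 = 41·882 + 11
43: 36173 = 43·841 + 10
47: 36173 = 47·769 + 30
53: 36173 = 53·682 + 27
59: 36173 = 59·613 + 6
61: 36173 = 61·593

61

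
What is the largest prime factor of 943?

943 = 23 · 41
41 is prime.
So 943 = 23 · 41; the largest prime factor is 41.

41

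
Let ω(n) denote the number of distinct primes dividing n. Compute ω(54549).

54549 = 3^2 · 6061
6061 = 11 · 551
551 = 19 · 29
54549 = 3^2 · 11 · 19 · 29, which has 4 distinct prime factors.

4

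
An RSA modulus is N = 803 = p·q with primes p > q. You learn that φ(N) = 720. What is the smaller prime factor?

φ(n) = (p−1)(q−1) = n − (p+q) + 1, so p + q = 803 − 720 + 1 = 84.
p and q are the roots of t² − 84t + 803 = 0.
Discriminant: 84² − 4·803 = 7056 − 3212 = 3844; √3844 = 62.
q = (84 − 62)/2 = 11, p = (84 + 62)/2 = 73.
Check: 11 · 73 = 803.

11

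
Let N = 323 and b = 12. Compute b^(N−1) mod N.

178

12^1 ≡ 12 (mod 323)
12^2 ≡ 12^2 = 144 ≡ 144 (mod 323)
12^4 ≡ 144^2 = 20736 ≡ 64 (mod 323)
12^8 ≡ 64^2 = 4096 ≡ 220 (mod 323)
12^16 ≡ 220^2 = 48400 ≡ 273 (mod 323)
12^32 ≡ 273^2 = 74529 ≡ 239 (mod 323)
12^64 ≡ 239^2 = 57121 ≡ 273 (mod 323)
12^128 ≡ 273^2 = 74529 ≡ 239 (mod 323)
12^256 ≡ 239^2 = 57121 ≡ 273 (mod 323)
322 = 256 + 64 + 2 in binary powers of 2.
So 12^322 ≡ 273 · 273 · 144 ≡ 178 (mod 323).
Since 178 ≠ 1, base 12 is a Fermat witness: 323 is composite.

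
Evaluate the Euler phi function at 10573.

Factor: 10573 = 97 · 109.
φ(10573) = (97−1) · (109−1) = 96 · 108 = 10368.

10368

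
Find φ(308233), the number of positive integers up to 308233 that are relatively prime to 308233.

Factor: 308233 = 31 · 61 · 163.
φ(308233) = (31−1) · (61−1) · (163−1) = 30 · 60 · 162 = 291600.

291600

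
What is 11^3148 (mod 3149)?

11^1 ≡ 11 (mod 3149)
11^2 ≡ 11^2 = 121 ≡ 121 (mod 3149)
11^4 ≡ 121^2 = 14641 ≡ 2045 (mod 3149)
11^8 ≡ 2045^2 = 4182025 ≡ 153 (mod 3149)
11^16 ≡ 153^2 = 23409 ≡ 1366 (mod 3149)
11^32 ≡ 1366^2 = 1865956 ≡ 1748 (mod 3149)
11^64 ≡ 1748^2 = 3055504 ≡ 974 (mod 3149)
11^128 ≡ 974^2 = 948676 ≡ 827 (mod 3149)
11^256 ≡ 827^2 = 683929 ≡ 596 (mod 3149)
11^512 ≡ 596^2 = 355216 ≡ 2528 (mod 3149)
11^1024 ≡ 2528^2 = 6390784 ≡ 1463 (mod 3149)
11^2048 ≡ 1463^2 = 2140369 ≡ 2198 (mod 3149)
3148 = 2048 + 1024 + 64 + 8 + 4 in binary powers of 2.
So 11^3148 ≡ 2198 · 1463 · 974 · 153 · 2045 ≡ 1529 (mod 3149).
Since 1529 ≠ 1, base 11 is a Fermat witness: 3149 is composite.

1529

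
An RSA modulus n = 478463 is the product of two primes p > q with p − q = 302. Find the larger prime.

859

Since p = q + 302, we have 478463 = q(q + 302), so q² + 302q − 478463 = 0.
Discriminant: 302² + 4·478463 = 91204 + 1913852 = 2005056; √2005056 = 1416.
q = (−302 + 1416)/2 = 557, and p = q + 302 = 859.
Check: 557 · 859 = 478463.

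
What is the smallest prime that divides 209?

209 is odd.
Digit sum 11, not divisible by 3.
Ends in 9: not divisible by 5.
7: 209 = 7·29 + 6
11: 209 = 11·19

11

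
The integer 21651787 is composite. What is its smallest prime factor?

21651787 is odd.
Digit sum 37, not divisible by 3.
Ends in 7: not divisible by 5.
7: 21651787 = 7·3093112 + 3
11: 21651787 = 11·1968344 + 3
13: 21651787 = 13·1665522 + 1
17: 21651787 = 17·1273634 + 9
19: 21651787 = 19·1139567 + 14
23: 21651787 = 23·941382 + 1
29: 21651787 = 29·746613 + 10
31: 21651787 = 31·698444 + 23
37: 21651787 = 37·585183 + 16
41: 21651787 = 41·528092 + 15
43: 21651787 = 43·503529 + 40
47: 21651787 = 47·460676 + 15
53: 21651787 = 53·408524 + 15
59: 21651787 = 59·366979 + 26
61: 21651787 = 61·354947 + 20
67: 21651787 = 67·323161

67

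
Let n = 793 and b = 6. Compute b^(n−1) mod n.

508

6^1 ≡ 6 (mod 793)
6^2 ≡ 6^2 = 36 ≡ 36 (mod 793)
6^4 ≡ 36^2 = 1296 ≡ 503 (mod 793)
6^8 ≡ 503^2 = 253009 ≡ 42 (mod 793)
6^16 ≡ 42^2 = 1764 ≡ 178 (mod 793)
6^32 ≡ 178^2 = 31684 ≡ 757 (mod 793)
6^64 ≡ 757^2 = 573049 ≡ 503 (mod 793)
6^128 ≡ 503^2 = 253009 ≡ 42 (mod 793)
6^256 ≡ 42^2 = 1764 ≡ 178 (mod 793)
6^512 ≡ 178^2 = 31684 ≡ 757 (mod 793)
792 = 512 + 256 + 16 + 8 in binary powers of 2.
So 6^792 ≡ 757 · 178 · 178 · 42 ≡ 508 (mod 793).
Since 508 ≠ 1, base 6 is a Fermat witness: 793 is composite.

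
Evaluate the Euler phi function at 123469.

Factor: 123469 = 37 · 47 · 71.
φ(123469) = (37−1) · (47−1) · (71−1) = 36 · 46 · 70 = 115920.

115920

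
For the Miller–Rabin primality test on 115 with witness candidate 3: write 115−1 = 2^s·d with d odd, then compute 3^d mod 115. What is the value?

78

115 − 1 = 114 = 2^1 · 57, so d = 57.
3^1 ≡ 3 (mod 115)
3^2 ≡ 3^2 = 9 ≡ 9 (mod 115)
3^4 ≡ 9^2 = 81 ≡ 81 (mod 115)
3^8 ≡ 81^2 = 6561 ≡ 6 (mod 115)
3^16 ≡ 6^2 = 36 ≡ 36 (mod 115)
3^32 ≡ 36^2 = 1296 ≡ 31 (mod 115)
57 = 32 + 16 + 8 + 1 in binary powers of 2.
So 3^57 ≡ 31 · 36 · 6 · 3 ≡ 78 (mod 115).
Squaring chain: 78; never reaches −1, so base 3 is a Miller–Rabin witness that 115 is composite.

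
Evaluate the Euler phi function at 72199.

65280

Factor: 72199 = 17 · 31 · 137.
φ(72199) = (17−1) · (31−1) · (137−1) = 16 · 30 · 136 = 65280.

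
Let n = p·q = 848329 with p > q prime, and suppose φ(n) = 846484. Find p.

983

φ(n) = (p−1)(q−1) = n − (p+q) + 1, so p + q = 848329 − 846484 + 1 = 1846.
p and q are the roots of t² − 1846t + 848329 = 0.
Discriminant: 1846² − 4·848329 = 3407716 − 3393316 = 14400; √14400 = 120.
q = (1846 − 120)/2 = 863, p = (1846 + 120)/2 = 983.
Check: 863 · 983 = 848329.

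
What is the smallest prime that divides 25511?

97

25511 is odd.
Digit sum 14, not divisible by 3.
Ends in 1: not divisible by 5.
7: 25511 = 7·3644 + 3
11: 25511 = 11·2319 + 2
13: 25511 = 13·1962 + 5
17: 25511 = 17·1500 + 11
19: 25511 = 19·1342 + 13
23: 25511 = 23·1109 + 4
29: 25511 = 29·879 + 20
31: 25511 = 31·822 + 29
37: 25511 = 37·689 + 18
41: 25511 = 41·622 + 9
43: 25511 = 43·593 + 12
47: 25511 = 47·542 + 37
53: 25511 = 53·481 + 18
59: 25511 = 59·432 + 23
61: 25511 = 61·418 + 13
67: 25511 = 67·380 + 51
71: 25511 = 71·359 + 22
73: 25511 = 73·349 + 34
79: 25511 = 79·322 + 73
83: 25511 = 83·307 + 30
89: 25511 = 89·286 + 57
97: 25511 = 97·263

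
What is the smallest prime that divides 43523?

71

43523 is odd.
Digit sum 17, not divisible by 3.
Ends in 3: not divisible by 5.
7: 43523 = 7·6217 + 4
11: 43523 = 11·3956 + 7
13: 43523 = 13·3347 + 12
17: 43523 = 17·2560 + 3
19: 43523 = 19·2290 + 13
23: 43523 = 23·1892 + 7
29: 43523 = 29·1500 + 23
31: 43523 = 31·1403 + 30
37: 43523 = 37·1176 + 11
41: 43523 = 41·1061 + 22
43: 43523 = 43·1012 + 7
47: 43523 = 47·926 + 1
53: 43523 = 53·821 + 10
59: 43523 = 59·737 + 40
61: 43523 = 61·713 + 30
67: 43523 = 67·649 + 40
71: 43523 = 71·613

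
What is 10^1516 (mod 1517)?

10^1 ≡ 10 (mod 1517)
10^2 ≡ 10^2 = 100 ≡ 100 (mod 1517)
10^4 ≡ 100^2 = 10000 ≡ 898 (mod 1517)
10^8 ≡ 898^2 = 806404 ≡ 877 (mod 1517)
10^16 ≡ 877^2 = 769129 ≡ 10 (mod 1517)
10^32 ≡ 10^2 = 100 ≡ 100 (mod 1517)
10^64 ≡ 100^2 = 10000 ≡ 898 (mod 1517)
10^128 ≡ 898^2 = 806404 ≡ 877 (mod 1517)
10^256 ≡ 877^2 = 769129 ≡ 10 (mod 1517)
10^512 ≡ 10^2 = 100 ≡ 100 (mod 1517)
10^1024 ≡ 100^2 = 10000 ≡ 898 (mod 1517)
1516 = 1024 + 256 + 128 + 64 + 32 + 8 + 4 in binary powers of 2.
So 10^1516 ≡ 898 · 10 · 877 · 898 · 100 · 877 · 898 ≡ 10 (mod 1517).
Since 10 ≠ 1, base 10 is a Fermat witness: 1517 is composite.

10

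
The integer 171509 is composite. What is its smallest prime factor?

13

171509 is odd.
Digit sum 23, not divisible by 3.
Ends in 9: not divisible by 5.
7: 171509 = 7·24501 + 2
11: 171509 = 11·15591 + 8
13: 171509 = 13·13193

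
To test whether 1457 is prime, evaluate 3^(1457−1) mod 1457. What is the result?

307

3^1 ≡ 3 (mod 1457)
3^2 ≡ 3^2 = 9 ≡ 9 (mod 1457)
3^4 ≡ 9^2 = 81 ≡ 81 (mod 1457)
3^8 ≡ 81^2 = 6561 ≡ 733 (mod 1457)
3^16 ≡ 733^2 = 537289 ≡ 1113 (mod 1457)
3^32 ≡ 1113^2 = 1238769 ≡ 319 (mod 1457)
3^64 ≡ 319^2 = 101761 ≡ 1228 (mod 1457)
3^128 ≡ 1228^2 = 1507984 ≡ 1446 (mod 1457)
3^256 ≡ 1446^2 = 2090916 ≡ 121 (mod 1457)
3^512 ≡ 121^2 = 14641 ≡ 71 (mod 1457)
3^1024 ≡ 71^2 = 5041 ≡ 670 (mod 1457)
1456 = 1024 + 256 + 128 + 32 + 16 in binary powers of 2.
So 3^1456 ≡ 670 · 121 · 1446 · 319 · 1113 ≡ 307 (mod 1457).
Since 307 ≠ 1, base 3 is a Fermat witness: 1457 is composite.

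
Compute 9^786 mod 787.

1

9^1 ≡ 9 (mod 787)
9^2 ≡ 9^2 = 81 ≡ 81 (mod 787)
9^4 ≡ 81^2 = 6561 ≡ 265 (mod 787)
9^8 ≡ 265^2 = 70225 ≡ 182 (mod 787)
9^16 ≡ 182^2 = 33124 ≡ 70 (mod 787)
9^32 ≡ 70^2 = 4900 ≡ 178 (mod 787)
9^64 ≡ 178^2 = 31684 ≡ 204 (mod 787)
9^128 ≡ 204^2 = 41616 ≡ 692 (mod 787)
9^256 ≡ 692^2 = 478864 ≡ 368 (mod 787)
9^512 ≡ 368^2 = 135424 ≡ 60 (mod 787)
786 = 512 + 256 + 16 + 2 in binary powers of 2.
So 9^786 ≡ 60 · 368 · 70 · 81 ≡ 1 (mod 787).
Since the result is 1, base 9 gives no evidence that 787 is composite.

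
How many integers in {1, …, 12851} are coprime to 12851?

Factor: 12851 = 71 · 181.
φ(12851) = (71−1) · (181−1) = 70 · 180 = 12600.

12600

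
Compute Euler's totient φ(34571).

Factor: 34571 = 181 · 191.
φ(34571) = (181−1) · (191−1) = 180 · 190 = 34200.

34200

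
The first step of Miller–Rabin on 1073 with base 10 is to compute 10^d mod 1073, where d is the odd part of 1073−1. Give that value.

1073 − 1 = 1072 = 2^4 · 67, so d = 67.
10^1 ≡ 10 (mod 1073)
10^2 ≡ 10^2 = 100 ≡ 100 (mod 1073)
10^4 ≡ 100^2 = 10000 ≡ 343 (mod 1073)
10^8 ≡ 343^2 = 117649 ≡ 692 (mod 1073)
10^16 ≡ 692^2 = 478864 ≡ 306 (mod 1073)
10^32 ≡ 306^2 = 93636 ≡ 285 (mod 1073)
10^64 ≡ 285^2 = 81225 ≡ 750 (mod 1073)
67 = 64 + 2 + 1 in binary powers of 2.
So 10^67 ≡ 750 · 100 · 10 ≡ 1046 (mod 1073).
Squaring chain: 1046 → 729 → 306 → 285; never reaches −1, so base 10 is a Miller–Rabin witness that 1073 is composite.

1046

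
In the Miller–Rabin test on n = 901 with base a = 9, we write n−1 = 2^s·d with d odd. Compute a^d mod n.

901 − 1 = 900 = 2^2 · 225, so d = 225.
9^1 ≡ 9 (mod 901)
9^2 ≡ 9^2 = 81 ≡ 81 (mod 901)
9^4 ≡ 81^2 = 6561 ≡ 254 (mod 901)
9^8 ≡ 254^2 = 64516 ≡ 545 (mod 901)
9^16 ≡ 545^2 = 297025 ≡ 596 (mod 901)
9^32 ≡ 596^2 = 355216 ≡ 222 (mod 901)
9^64 ≡ 222^2 = 49284 ≡ 630 (mod 901)
9^128 ≡ 630^2 = 396900 ≡ 460 (mod 901)
225 = 128 + 64 + 32 + 1 in binary powers of 2.
So 9^225 ≡ 460 · 630 · 222 · 9 ≡ 859 (mod 901).
Squaring chain: 859 → 863; never reaches −1, so base 9 is a Miller–Rabin witness that 901 is composite.

859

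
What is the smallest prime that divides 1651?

13

1651 is odd.
Digit sum 13, not divisible by 3.
Ends in 1: not divisible by 5.
7: 1651 = 7·235 + 6
11: 1651 = 11·150 + 1
13: 1651 = 13·127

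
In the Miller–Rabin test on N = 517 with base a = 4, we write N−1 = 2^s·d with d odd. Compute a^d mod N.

267

517 − 1 = 516 = 2^2 · 129, so d = 129.
4^1 ≡ 4 (mod 517)
4^2 ≡ 4^2 = 16 ≡ 16 (mod 517)
4^4 ≡ 16^2 = 256 ≡ 256 (mod 517)
4^8 ≡ 256^2 = 65536 ≡ 394 (mod 517)
4^16 ≡ 394^2 = 155236 ≡ 136 (mod 517)
4^32 ≡ 136^2 = 18496 ≡ 401 (mod 517)
4^64 ≡ 401^2 = 160801 ≡ 14 (mod 517)
4^128 ≡ 14^2 = 196 ≡ 196 (mod 517)
129 = 128 + 1 in binary powers of 2.
So 4^129 ≡ 196 · 4 ≡ 267 (mod 517).
Squaring chain: 267 → 460; never reaches −1, so base 4 is a Miller–Rabin witness that 517 is composite.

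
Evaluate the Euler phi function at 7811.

7632

Factor: 7811 = 73 · 107.
φ(7811) = (73−1) · (107−1) = 72 · 106 = 7632.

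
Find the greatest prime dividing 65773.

73

65773 = 17 · 3869
3869 = 53 · 73
73 is prime.
So 65773 = 17 · 53 · 73; the largest prime factor is 73.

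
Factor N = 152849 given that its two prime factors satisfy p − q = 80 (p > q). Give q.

353

Since p = q + 80, we have 152849 = q(q + 80), so q² + 80q − 152849 = 0.
Discriminant: 80² + 4·152849 = 6400 + 611396 = 617796; √617796 = 786.
q = (−80 + 786)/2 = 353, and p = q + 80 = 433.
Check: 353 · 433 = 152849.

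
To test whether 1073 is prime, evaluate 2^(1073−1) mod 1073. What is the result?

2^1 ≡ 2 (mod 1073)
2^2 ≡ 2^2 = 4 ≡ 4 (mod 1073)
2^4 ≡ 4^2 = 16 ≡ 16 (mod 1073)
2^8 ≡ 16^2 = 256 ≡ 256 (mod 1073)
2^16 ≡ 256^2 = 65536 ≡ 83 (mod 1073)
2^32 ≡ 83^2 = 6889 ≡ 451 (mod 1073)
2^64 ≡ 451^2 = 203401 ≡ 604 (mod 1073)
2^128 ≡ 604^2 = 364816 ≡ 1069 (mod 1073)
2^256 ≡ 1069^2 = 1142761 ≡ 16 (mod 1073)
2^512 ≡ 16^2 = 256 ≡ 256 (mod 1073)
2^1024 ≡ 256^2 = 65536 ≡ 83 (mod 1073)
1072 = 1024 + 32 + 16 in binary powers of 2.
So 2^1072 ≡ 83 · 451 · 83 ≡ 604 (mod 1073).
Since 604 ≠ 1, base 2 is a Fermat witness: 1073 is composite.

604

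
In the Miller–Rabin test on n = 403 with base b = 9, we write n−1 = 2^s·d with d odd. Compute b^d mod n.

403 − 1 = 402 = 2^1 · 201, so d = 201.
9^1 ≡ 9 (mod 403)
9^2 ≡ 9^2 = 81 ≡ 81 (mod 403)
9^4 ≡ 81^2 = 6561 ≡ 113 (mod 403)
9^8 ≡ 113^2 = 12769 ≡ 276 (mod 403)
9^16 ≡ 276^2 = 76176 ≡ 9 (mod 403)
9^32 ≡ 9^2 = 81 ≡ 81 (mod 403)
9^64 ≡ 81^2 = 6561 ≡ 113 (mod 403)
9^128 ≡ 113^2 = 12769 ≡ 276 (mod 403)
201 = 128 + 64 + 8 + 1 in binary powers of 2.
So 9^201 ≡ 276 · 113 · 276 · 9 ≡ 287 (mod 403).
Squaring chain: 287; never reaches −1, so base 9 is a Miller–Rabin witness that 403 is composite.

287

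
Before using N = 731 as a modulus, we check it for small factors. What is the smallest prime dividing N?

17

731 is odd.
Digit sum 11, not divisible by 3.
Ends in 1: not divisible by 5.
7: 731 = 7·104 + 3
11: 731 = 11·66 + 5
13: 731 = 13·56 + 3
17: 731 = 17·43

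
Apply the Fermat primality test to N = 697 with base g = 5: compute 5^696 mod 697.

5^1 ≡ 5 (mod 697)
5^2 ≡ 5^2 = 25 ≡ 25 (mod 697)
5^4 ≡ 25^2 = 625 ≡ 625 (mod 697)
5^8 ≡ 625^2 = 390625 ≡ 305 (mod 697)
5^16 ≡ 305^2 = 93025 ≡ 324 (mod 697)
5^32 ≡ 324^2 = 104976 ≡ 426 (mod 697)
5^64 ≡ 426^2 = 181476 ≡ 256 (mod 697)
5^128 ≡ 256^2 = 65536 ≡ 18 (mod 697)
5^256 ≡ 18^2 = 324 ≡ 324 (mod 697)
5^512 ≡ 324^2 = 104976 ≡ 426 (mod 697)
696 = 512 + 128 + 32 + 16 + 8 in binary powers of 2.
So 5^696 ≡ 426 · 18 · 426 · 324 · 305 ≡ 611 (mod 697).
Since 611 ≠ 1, base 5 is a Fermat witness: 697 is composite.

611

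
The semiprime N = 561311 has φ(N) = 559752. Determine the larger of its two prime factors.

φ(n) = (p−1)(q−1) = n − (p+q) + 1, so p + q = 561311 − 559752 + 1 = 1560.
p and q are the roots of t² − 1560t + 561311 = 0.
Discriminant: 1560² − 4·561311 = 2433600 − 2245244 = 188356; √188356 = 434.
q = (1560 − 434)/2 = 563, p = (1560 + 434)/2 = 997.
Check: 563 · 997 = 561311.

997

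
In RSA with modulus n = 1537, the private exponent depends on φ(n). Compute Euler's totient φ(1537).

1456

Factor: 1537 = 29 · 53.
φ(1537) = (29−1) · (53−1) = 28 · 52 = 1456.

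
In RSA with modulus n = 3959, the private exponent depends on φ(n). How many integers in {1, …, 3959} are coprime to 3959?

3816

Factor: 3959 = 37 · 107.
φ(3959) = (37−1) · (107−1) = 36 · 106 = 3816.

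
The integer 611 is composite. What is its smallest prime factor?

13

611 is odd.
Digit sum 8, not divisible by 3.
Ends in 1: not divisible by 5.
7: 611 = 7·87 + 2
11: 611 = 11·55 + 6
13: 611 = 13·47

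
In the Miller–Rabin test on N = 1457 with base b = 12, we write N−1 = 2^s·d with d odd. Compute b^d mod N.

1457 − 1 = 1456 = 2^4 · 91, so d = 91.
12^1 ≡ 12 (mod 1457)
12^2 ≡ 12^2 = 144 ≡ 144 (mod 1457)
12^4 ≡ 144^2 = 20736 ≡ 338 (mod 1457)
12^8 ≡ 338^2 = 114244 ≡ 598 (mod 1457)
12^16 ≡ 598^2 = 357604 ≡ 639 (mod 1457)
12^32 ≡ 639^2 = 408321 ≡ 361 (mod 1457)
12^64 ≡ 361^2 = 130321 ≡ 648 (mod 1457)
91 = 64 + 16 + 8 + 2 + 1 in binary powers of 2.
So 12^91 ≡ 648 · 639 · 598 · 144 · 12 ≡ 756 (mod 1457).
Squaring chain: 756 → 392 → 679 → 629; never reaches −1, so base 12 is a Miller–Rabin witness that 1457 is composite.

756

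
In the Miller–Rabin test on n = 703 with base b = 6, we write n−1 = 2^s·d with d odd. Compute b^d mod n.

703 − 1 = 702 = 2^1 · 351, so d = 351.
6^1 ≡ 6 (mod 703)
6^2 ≡ 6^2 = 36 ≡ 36 (mod 703)
6^4 ≡ 36^2 = 1296 ≡ 593 (mod 703)
6^8 ≡ 593^2 = 351649 ≡ 149 (mod 703)
6^16 ≡ 149^2 = 22201 ≡ 408 (mod 703)
6^32 ≡ 408^2 = 166464 ≡ 556 (mod 703)
6^64 ≡ 556^2 = 309136 ≡ 519 (mod 703)
6^128 ≡ 519^2 = 269361 ≡ 112 (mod 703)
6^256 ≡ 112^2 = 12544 ≡ 593 (mod 703)
351 = 256 + 64 + 16 + 8 + 4 + 2 + 1 in binary powers of 2.
So 6^351 ≡ 593 · 519 · 408 · 149 · 593 · 36 · 6 ≡ 438 (mod 703).
Squaring chain: 438; never reaches −1, so base 6 is a Miller–Rabin witness that 703 is composite.

438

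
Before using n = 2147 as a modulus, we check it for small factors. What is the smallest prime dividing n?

2147 is odd.
Digit sum 14, not divisible by 3.
Ends in 7: not divisible by 5.
7: 2147 = 7·306 + 5
11: 2147 = 11·195 + 2
13: 2147 = 13·165 + 2
17: 2147 = 17·126 + 5
19: 2147 = 19·113

19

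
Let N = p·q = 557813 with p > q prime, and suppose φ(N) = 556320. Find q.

φ(n) = (p−1)(q−1) = n − (p+q) + 1, so p + q = 557813 − 556320 + 1 = 1494.
p and q are the roots of t² − 1494t + 557813 = 0.
Discriminant: 1494² − 4·557813 = 2232036 − 2231252 = 784; √784 = 28.
q = (1494 − 28)/2 = 733, p = (1494 + 28)/2 = 761.
Check: 733 · 761 = 557813.

733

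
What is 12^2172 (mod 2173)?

12^1 ≡ 12 (mod 2173)
12^2 ≡ 12^2 = 144 ≡ 144 (mod 2173)
12^4 ≡ 144^2 = 20736 ≡ 1179 (mod 2173)
12^8 ≡ 1179^2 = 1390041 ≡ 1494 (mod 2173)
12^16 ≡ 1494^2 = 2232036 ≡ 365 (mod 2173)
12^32 ≡ 365^2 = 133225 ≡ 672 (mod 2173)
12^64 ≡ 672^2 = 451584 ≡ 1773 (mod 2173)
12^128 ≡ 1773^2 = 3143529 ≡ 1371 (mod 2173)
12^256 ≡ 1371^2 = 1879641 ≡ 2169 (mod 2173)
12^512 ≡ 2169^2 = 4704561 ≡ 16 (mod 2173)
12^1024 ≡ 16^2 = 256 ≡ 256 (mod 2173)
12^2048 ≡ 256^2 = 65536 ≡ 346 (mod 2173)
2172 = 2048 + 64 + 32 + 16 + 8 + 4 in binary powers of 2.
So 12^2172 ≡ 346 · 1773 · 672 · 365 · 1494 · 1179 ≡ 148 (mod 2173).
Since 148 ≠ 1, base 12 is a Fermat witness: 2173 is composite.

148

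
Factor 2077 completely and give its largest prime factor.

2077 = 31 · 67
67 is prime.
So 2077 = 31 · 67; the largest prime factor is 67.

67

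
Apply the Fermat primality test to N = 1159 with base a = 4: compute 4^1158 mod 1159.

4^1 ≡ 4 (mod 1159)
4^2 ≡ 4^2 = 16 ≡ 16 (mod 1159)
4^4 ≡ 16^2 = 256 ≡ 256 (mod 1159)
4^8 ≡ 256^2 = 65536 ≡ 632 (mod 1159)
4^16 ≡ 632^2 = 399424 ≡ 728 (mod 1159)
4^32 ≡ 728^2 = 529984 ≡ 321 (mod 1159)
4^64 ≡ 321^2 = 103041 ≡ 1049 (mod 1159)
4^128 ≡ 1049^2 = 1100401 ≡ 510 (mod 1159)
4^256 ≡ 510^2 = 260100 ≡ 484 (mod 1159)
4^512 ≡ 484^2 = 234256 ≡ 138 (mod 1159)
4^1024 ≡ 138^2 = 19044 ≡ 500 (mod 1159)
1158 = 1024 + 128 + 4 + 2 in binary powers of 2.
So 4^1158 ≡ 500 · 510 · 256 · 16 ≡ 790 (mod 1159).
Since 790 ≠ 1, base 4 is a Fermat witness: 1159 is composite.

790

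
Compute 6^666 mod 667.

6^1 ≡ 6 (mod 667)
6^2 ≡ 6^2 = 36 ≡ 36 (mod 667)
6^4 ≡ 36^2 = 1296 ≡ 629 (mod 667)
6^8 ≡ 629^2 = 395641 ≡ 110 (mod 667)
6^16 ≡ 110^2 = 12100 ≡ 94 (mod 667)
6^32 ≡ 94^2 = 8836 ≡ 165 (mod 667)
6^64 ≡ 165^2 = 27225 ≡ 545 (mod 667)
6^128 ≡ 545^2 = 297025 ≡ 210 (mod 667)
6^256 ≡ 210^2 = 44100 ≡ 78 (mod 667)
6^512 ≡ 78^2 = 6084 ≡ 81 (mod 667)
666 = 512 + 128 + 16 + 8 + 2 in binary powers of 2.
So 6^666 ≡ 81 · 210 · 94 · 110 · 36 ≡ 81 (mod 667).
Since 81 ≠ 1, base 6 is a Fermat witness: 667 is composite.

81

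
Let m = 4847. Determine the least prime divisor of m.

37

4847 is odd.
Digit sum 23, not divisible by 3.
Ends in 7: not divisible by 5.
7: 4847 = 7·692 + 3
11: 4847 = 11·440 + 7
13: 4847 = 13·372 + 11
17: 4847 = 17·285 + 2
19: 4847 = 19·255 + 2
23: 4847 = 23·210 + 17
29: 4847 = 29·167 + 4
31: 4847 = 31·156 + 11
37: 4847 = 37·131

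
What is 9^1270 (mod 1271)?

9^1 ≡ 9 (mod 1271)
9^2 ≡ 9^2 = 81 ≡ 81 (mod 1271)
9^4 ≡ 81^2 = 6561 ≡ 206 (mod 1271)
9^8 ≡ 206^2 = 42436 ≡ 493 (mod 1271)
9^16 ≡ 493^2 = 243049 ≡ 288 (mod 1271)
9^32 ≡ 288^2 = 82944 ≡ 329 (mod 1271)
9^64 ≡ 329^2 = 108241 ≡ 206 (mod 1271)
9^128 ≡ 206^2 = 42436 ≡ 493 (mod 1271)
9^256 ≡ 493^2 = 243049 ≡ 288 (mod 1271)
9^512 ≡ 288^2 = 82944 ≡ 329 (mod 1271)
9^1024 ≡ 329^2 = 108241 ≡ 206 (mod 1271)
1270 = 1024 + 128 + 64 + 32 + 16 + 4 + 2 in binary powers of 2.
So 9^1270 ≡ 206 · 493 · 206 · 329 · 288 · 206 · 81 ≡ 532 (mod 1271).
Since 532 ≠ 1, base 9 is a Fermat witness: 1271 is composite.

532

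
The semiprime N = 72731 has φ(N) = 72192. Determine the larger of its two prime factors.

φ(n) = (p−1)(q−1) = n − (p+q) + 1, so p + q = 72731 − 72192 + 1 = 540.
p and q are the roots of t² − 540t + 72731 = 0.
Discriminant: 540² − 4·72731 = 291600 − 290924 = 676; √676 = 26.
q = (540 − 26)/2 = 257, p = (540 + 26)/2 = 283.
Check: 257 · 283 = 72731.

283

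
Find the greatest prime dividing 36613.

36613 = 19 · 1927
1927 = 41 · 47
47 is prime.
So 36613 = 19 · 41 · 47; the largest prime factor is 47.

47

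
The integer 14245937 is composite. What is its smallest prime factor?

14245937 is odd.
Digit sum 35, not divisible by 3.
Ends in 7: not divisible by 5.
7: 14245937 = 7·2035133 + 6
11: 14245937 = 11·1295085 + 2
13: 14245937 = 13·1095841 + 4
17: 14245937 = 17·837996 + 5
19: 14245937 = 19·749786 + 3
23: 14245937 = 23·619388 + 13
29: 14245937 = 29·491239 + 6
31: 14245937 = 31·459546 + 11
37: 14245937 = 37·385025 + 12
41: 14245937 = 41·347461 + 36
43: 14245937 = 43·331300 + 37
47: 14245937 = 47·303105 + 2
53: 14245937 = 53·268791 + 14
59: 14245937 = 59·241456 + 33
61: 14245937 = 61·233539 + 58
67: 14245937 = 67·212625 + 62
71: 14245937 = 71·200647

71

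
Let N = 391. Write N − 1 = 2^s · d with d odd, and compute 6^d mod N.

386

391 − 1 = 390 = 2^1 · 195, so d = 195.
6^1 ≡ 6 (mod 391)
6^2 ≡ 6^2 = 36 ≡ 36 (mod 391)
6^4 ≡ 36^2 = 1296 ≡ 123 (mod 391)
6^8 ≡ 123^2 = 15129 ≡ 271 (mod 391)
6^16 ≡ 271^2 = 73441 ≡ 324 (mod 391)
6^32 ≡ 324^2 = 104976 ≡ 188 (mod 391)
6^64 ≡ 188^2 = 35344 ≡ 154 (mod 391)
6^128 ≡ 154^2 = 23716 ≡ 256 (mod 391)
195 = 128 + 64 + 2 + 1 in binary powers of 2.
So 6^195 ≡ 256 · 154 · 36 · 6 ≡ 386 (mod 391).
Squaring chain: 386; never reaches −1, so base 6 is a Miller–Rabin witness that 391 is composite.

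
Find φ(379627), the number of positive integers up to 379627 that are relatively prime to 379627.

Factor: 379627 = 17 · 137 · 163.
φ(379627) = (17−1) · (137−1) · (163−1) = 16 · 136 · 162 = 352512.

352512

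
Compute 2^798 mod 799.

676

2^1 ≡ 2 (mod 799)
2^2 ≡ 2^2 = 4 ≡ 4 (mod 799)
2^4 ≡ 4^2 = 16 ≡ 16 (mod 799)
2^8 ≡ 16^2 = 256 ≡ 256 (mod 799)
2^16 ≡ 256^2 = 65536 ≡ 18 (mod 799)
2^32 ≡ 18^2 = 324 ≡ 324 (mod 799)
2^64 ≡ 324^2 = 104976 ≡ 307 (mod 799)
2^128 ≡ 307^2 = 94249 ≡ 766 (mod 799)
2^256 ≡ 766^2 = 586756 ≡ 290 (mod 799)
2^512 ≡ 290^2 = 84100 ≡ 205 (mod 799)
798 = 512 + 256 + 16 + 8 + 4 + 2 in binary powers of 2.
So 2^798 ≡ 205 · 290 · 18 · 256 · 16 · 4 ≡ 676 (mod 799).
Since 676 ≠ 1, base 2 is a Fermat witness: 799 is composite.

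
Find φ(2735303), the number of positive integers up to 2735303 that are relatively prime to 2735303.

2674944

Factor: 2735303 = 97 · 163 · 173.
φ(2735303) = (97−1) · (163−1) · (173−1) = 96 · 162 · 172 = 2674944.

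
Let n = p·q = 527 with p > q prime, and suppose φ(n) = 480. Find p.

φ(n) = (p−1)(q−1) = n − (p+q) + 1, so p + q = 527 − 480 + 1 = 48.
p and q are the roots of t² − 48t + 527 = 0.
Discriminant: 48² − 4·527 = 2304 − 2108 = 196; √196 = 14.
q = (48 − 14)/2 = 17, p = (48 + 14)/2 = 31.
Check: 17 · 31 = 527.

31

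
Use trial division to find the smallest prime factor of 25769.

73

25769 is odd.
Digit sum 29, not divisible by 3.
Ends in 9: not divisible by 5.
7: 25769 = 7·3681 + 2
11: 25769 = 11·2342 + 7
13: 25769 = 13·1982 + 3
17: 25769 = 17·1515 + 14
19: 25769 = 19·1356 + 5
23: 25769 = 23·1120 + 9
29: 25769 = 29·888 + 17
31: 25769 = 31·831 + 8
37: 25769 = 37·696 + 17
41: 25769 = 41·628 + 21
43: 25769 = 43·599 + 12
47: 25769 = 47·548 + 13
53: 25769 = 53·486 + 11
59: 25769 = 59·436 + 45
61: 25769 = 61·422 + 27
67: 25769 = 67·384 + 41
71: 25769 = 71·362 + 67
73: 25769 = 73·353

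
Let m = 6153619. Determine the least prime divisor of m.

61

6153619 is odd.
Digit sum 31, not divisible by 3.
Ends in 9: not divisible by 5.
7: 6153619 = 7·879088 + 3
11: 6153619 = 11·559419 + 10
13: 6153619 = 13·473355 + 4
17: 6153619 = 17·361977 + 10
19: 6153619 = 19·323874 + 13
23: 6153619 = 23·267548 + 15
29: 6153619 = 29·212193 + 22
31: 6153619 = 31·198503 + 26
37: 6153619 = 37·166314 + 1
41: 6153619 = 41·150088 + 11
43: 6153619 = 43·143107 + 18
47: 6153619 = 47·130928 + 3
53: 6153619 = 53·116106 + 1
59: 6153619 = 59·104298 + 37
61: 6153619 = 61·100879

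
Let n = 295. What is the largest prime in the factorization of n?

295 = 5 · 59
59 is prime.
So 295 = 5 · 59; the largest prime factor is 59.

59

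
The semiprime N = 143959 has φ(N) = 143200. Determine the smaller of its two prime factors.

359

φ(n) = (p−1)(q−1) = n − (p+q) + 1, so p + q = 143959 − 143200 + 1 = 760.
p and q are the roots of t² − 760t + 143959 = 0.
Discriminant: 760² − 4·143959 = 577600 − 575836 = 1764; √1764 = 42.
q = (760 − 42)/2 = 359, p = (760 + 42)/2 = 401.
Check: 359 · 401 = 143959.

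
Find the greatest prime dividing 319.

29

319 = 11 · 29
29 is prime.
So 319 = 11 · 29; the largest prime factor is 29.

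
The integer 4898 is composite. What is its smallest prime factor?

4898 is even: 2 divides it.

2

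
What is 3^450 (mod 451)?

3^1 ≡ 3 (mod 451)
3^2 ≡ 3^2 = 9 ≡ 9 (mod 451)
3^4 ≡ 9^2 = 81 ≡ 81 (mod 451)
3^8 ≡ 81^2 = 6561 ≡ 247 (mod 451)
3^16 ≡ 247^2 = 61009 ≡ 124 (mod 451)
3^32 ≡ 124^2 = 15376 ≡ 42 (mod 451)
3^64 ≡ 42^2 = 1764 ≡ 411 (mod 451)
3^128 ≡ 411^2 = 168921 ≡ 247 (mod 451)
3^256 ≡ 247^2 = 61009 ≡ 124 (mod 451)
450 = 256 + 128 + 64 + 2 in binary powers of 2.
So 3^450 ≡ 124 · 247 · 411 · 9 ≡ 419 (mod 451).
Since 419 ≠ 1, base 3 is a Fermat witness: 451 is composite.

419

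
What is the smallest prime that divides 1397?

11

1397 is odd.
Digit sum 20, not divisible by 3.
Ends in 7: not divisible by 5.
7: 1397 = 7·199 + 4
11: 1397 = 11·127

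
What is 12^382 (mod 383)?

12^1 ≡ 12 (mod 383)
12^2 ≡ 12^2 = 144 ≡ 144 (mod 383)
12^4 ≡ 144^2 = 20736 ≡ 54 (mod 383)
12^8 ≡ 54^2 = 2916 ≡ 235 (mod 383)
12^16 ≡ 235^2 = 55225 ≡ 73 (mod 383)
12^32 ≡ 73^2 = 5329 ≡ 350 (mod 383)
12^64 ≡ 350^2 = 122500 ≡ 323 (mod 383)
12^128 ≡ 323^2 = 104329 ≡ 153 (mod 383)
12^256 ≡ 153^2 = 23409 ≡ 46 (mod 383)
382 = 256 + 64 + 32 + 16 + 8 + 4 + 2 in binary powers of 2.
So 12^382 ≡ 46 · 323 · 350 · 73 · 235 · 54 · 144 ≡ 1 (mod 383).
Since the result is 1, base 12 gives no evidence that 383 is composite.

1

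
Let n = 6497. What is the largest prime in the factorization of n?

6497 = 73 · 89
89 is prime.
So 6497 = 73 · 89; the largest prime factor is 89.

89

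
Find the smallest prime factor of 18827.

18827 is odd.
Digit sum 26, not divisible by 3.
Ends in 7: not divisible by 5.
7: 18827 = 7·2689 + 4
11: 18827 = 11·1711 + 6
13: 18827 = 13·1448 + 3
17: 18827 = 17·1107 + 8
19: 18827 = 19·990 + 17
23: 18827 = 23·818 + 13
29: 18827 = 29·649 + 6
31: 18827 = 31·607 + 10
37: 18827 = 37·508 + 31
41: 18827 = 41·459 + 8
43: 18827 = 43·437 + 36
47: 18827 = 47·400 + 27
53: 18827 = 53·355 + 12
59: 18827 = 59·319 + 6
61: 18827 = 61·308 + 39
67: 18827 = 67·281

67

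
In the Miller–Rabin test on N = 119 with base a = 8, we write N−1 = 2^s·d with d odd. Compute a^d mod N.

36

119 − 1 = 118 = 2^1 · 59, so d = 59.
8^1 ≡ 8 (mod 119)
8^2 ≡ 8^2 = 64 ≡ 64 (mod 119)
8^4 ≡ 64^2 = 4096 ≡ 50 (mod 119)
8^8 ≡ 50^2 = 2500 ≡ 1 (mod 119)
8^16 ≡ 1^2 = 1 ≡ 1 (mod 119)
8^32 ≡ 1^2 = 1 ≡ 1 (mod 119)
59 = 32 + 16 + 8 + 2 + 1 in binary powers of 2.
So 8^59 ≡ 1 · 1 · 1 · 64 · 8 ≡ 36 (mod 119).
Squaring chain: 36; never reaches −1, so base 8 is a Miller–Rabin witness that 119 is composite.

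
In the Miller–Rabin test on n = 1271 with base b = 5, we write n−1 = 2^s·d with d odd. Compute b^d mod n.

1271 − 1 = 1270 = 2^1 · 635, so d = 635.
5^1 ≡ 5 (mod 1271)
5^2 ≡ 5^2 = 25 ≡ 25 (mod 1271)
5^4 ≡ 25^2 = 625 ≡ 625 (mod 1271)
5^8 ≡ 625^2 = 390625 ≡ 428 (mod 1271)
5^16 ≡ 428^2 = 183184 ≡ 160 (mod 1271)
5^32 ≡ 160^2 = 25600 ≡ 180 (mod 1271)
5^64 ≡ 180^2 = 32400 ≡ 625 (mod 1271)
5^128 ≡ 625^2 = 390625 ≡ 428 (mod 1271)
5^256 ≡ 428^2 = 183184 ≡ 160 (mod 1271)
5^512 ≡ 160^2 = 25600 ≡ 180 (mod 1271)
635 = 512 + 64 + 32 + 16 + 8 + 2 + 1 in binary powers of 2.
So 5^635 ≡ 180 · 625 · 180 · 160 · 428 · 25 · 5 ≡ 893 (mod 1271).
Squaring chain: 893; never reaches −1, so base 5 is a Miller–Rabin witness that 1271 is composite.

893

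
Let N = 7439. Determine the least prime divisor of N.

43

7439 is odd.
Digit sum 23, not divisible by 3.
Ends in 9: not divisible by 5.
7: 7439 = 7·1062 + 5
11: 7439 = 11·676 + 3
13: 7439 = 13·572 + 3
17: 7439 = 17·437 + 10
19: 7439 = 19·391 + 10
23: 7439 = 23·323 + 10
29: 7439 = 29·256 + 15
31: 7439 = 31·239 + 30
37: 7439 = 37·201 + 2
41: 7439 = 41·181 + 18
43: 7439 = 43·173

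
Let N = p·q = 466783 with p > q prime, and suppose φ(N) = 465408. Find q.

607

φ(n) = (p−1)(q−1) = n − (p+q) + 1, so p + q = 466783 − 465408 + 1 = 1376.
p and q are the roots of t² − 1376t + 466783 = 0.
Discriminant: 1376² − 4·466783 = 1893376 − 1867132 = 26244; √26244 = 162.
q = (1376 − 162)/2 = 607, p = (1376 + 162)/2 = 769.
Check: 607 · 769 = 466783.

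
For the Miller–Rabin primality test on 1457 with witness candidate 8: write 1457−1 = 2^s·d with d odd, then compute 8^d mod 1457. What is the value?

1457 − 1 = 1456 = 2^4 · 91, so d = 91.
8^1 ≡ 8 (mod 1457)
8^2 ≡ 8^2 = 64 ≡ 64 (mod 1457)
8^4 ≡ 64^2 = 4096 ≡ 1182 (mod 1457)
8^8 ≡ 1182^2 = 1397124 ≡ 1318 (mod 1457)
8^16 ≡ 1318^2 = 1737124 ≡ 380 (mod 1457)
8^32 ≡ 380^2 = 144400 ≡ 157 (mod 1457)
8^64 ≡ 157^2 = 24649 ≡ 1337 (mod 1457)
91 = 64 + 16 + 8 + 2 + 1 in binary powers of 2.
So 8^91 ≡ 1337 · 380 · 1318 · 64 · 8 ≡ 194 (mod 1457).
Squaring chain: 194 → 1211 → 779 → 729; never reaches −1, so base 8 is a Miller–Rabin witness that 1457 is composite.

194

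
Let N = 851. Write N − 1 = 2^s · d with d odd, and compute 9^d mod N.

851 − 1 = 850 = 2^1 · 425, so d = 425.
9^1 ≡ 9 (mod 851)
9^2 ≡ 9^2 = 81 ≡ 81 (mod 851)
9^4 ≡ 81^2 = 6561 ≡ 604 (mod 851)
9^8 ≡ 604^2 = 364816 ≡ 588 (mod 851)
9^16 ≡ 588^2 = 345744 ≡ 238 (mod 851)
9^32 ≡ 238^2 = 56644 ≡ 478 (mod 851)
9^64 ≡ 478^2 = 228484 ≡ 416 (mod 851)
9^128 ≡ 416^2 = 173056 ≡ 303 (mod 851)
9^256 ≡ 303^2 = 91809 ≡ 752 (mod 851)
425 = 256 + 128 + 32 + 8 + 1 in binary powers of 2.
So 9^425 ≡ 752 · 303 · 478 · 588 · 9 ≡ 303 (mod 851).
Squaring chain: 303; never reaches −1, so base 9 is a Miller–Rabin witness that 851 is composite.

303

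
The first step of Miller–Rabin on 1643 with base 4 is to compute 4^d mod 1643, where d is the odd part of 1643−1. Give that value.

779

1643 − 1 = 1642 = 2^1 · 821, so d = 821.
4^1 ≡ 4 (mod 1643)
4^2 ≡ 4^2 = 16 ≡ 16 (mod 1643)
4^4 ≡ 16^2 = 256 ≡ 256 (mod 1643)
4^8 ≡ 256^2 = 65536 ≡ 1459 (mod 1643)
4^16 ≡ 1459^2 = 2128681 ≡ 996 (mod 1643)
4^32 ≡ 996^2 = 992016 ≡ 1287 (mod 1643)
4^64 ≡ 1287^2 = 1656369 ≡ 225 (mod 1643)
4^128 ≡ 225^2 = 50625 ≡ 1335 (mod 1643)
4^256 ≡ 1335^2 = 1782225 ≡ 1213 (mod 1643)
4^512 ≡ 1213^2 = 1471369 ≡ 884 (mod 1643)
821 = 512 + 256 + 32 + 16 + 4 + 1 in binary powers of 2.
So 4^821 ≡ 884 · 1213 · 1287 · 996 · 256 · 4 ≡ 779 (mod 1643).
Squaring chain: 779; never reaches −1, so base 4 is a Miller–Rabin witness that 1643 is composite.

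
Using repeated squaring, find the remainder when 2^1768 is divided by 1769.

625

2^1 ≡ 2 (mod 1769)
2^2 ≡ 2^2 = 4 ≡ 4 (mod 1769)
2^4 ≡ 4^2 = 16 ≡ 16 (mod 1769)
2^8 ≡ 16^2 = 256 ≡ 256 (mod 1769)
2^16 ≡ 256^2 = 65536 ≡ 83 (mod 1769)
2^32 ≡ 83^2 = 6889 ≡ 1582 (mod 1769)
2^64 ≡ 1582^2 = 2502724 ≡ 1358 (mod 1769)
2^128 ≡ 1358^2 = 1844164 ≡ 866 (mod 1769)
2^256 ≡ 866^2 = 749956 ≡ 1669 (mod 1769)
2^512 ≡ 1669^2 = 2785561 ≡ 1155 (mod 1769)
2^1024 ≡ 1155^2 = 1334025 ≡ 199 (mod 1769)
1768 = 1024 + 512 + 128 + 64 + 32 + 8 in binary powers of 2.
So 2^1768 ≡ 199 · 1155 · 866 · 1358 · 1582 · 256 ≡ 625 (mod 1769).
Since 625 ≠ 1, base 2 is a Fermat witness: 1769 is composite.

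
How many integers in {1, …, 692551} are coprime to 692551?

666432

Factor: 692551 = 53 · 73 · 179.
φ(692551) = (53−1) · (73−1) · (179−1) = 52 · 72 · 178 = 666432.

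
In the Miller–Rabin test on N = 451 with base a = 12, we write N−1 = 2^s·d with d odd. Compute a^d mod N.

451 − 1 = 450 = 2^1 · 225, so d = 225.
12^1 ≡ 12 (mod 451)
12^2 ≡ 12^2 = 144 ≡ 144 (mod 451)
12^4 ≡ 144^2 = 20736 ≡ 441 (mod 451)
12^8 ≡ 441^2 = 194481 ≡ 100 (mod 451)
12^16 ≡ 100^2 = 10000 ≡ 78 (mod 451)
12^32 ≡ 78^2 = 6084 ≡ 221 (mod 451)
12^64 ≡ 221^2 = 48841 ≡ 133 (mod 451)
12^128 ≡ 133^2 = 17689 ≡ 100 (mod 451)
225 = 128 + 64 + 32 + 1 in binary powers of 2.
So 12^225 ≡ 100 · 133 · 221 · 12 ≡ 243 (mod 451).
Squaring chain: 243; never reaches −1, so base 12 is a Miller–Rabin witness that 451 is composite.

243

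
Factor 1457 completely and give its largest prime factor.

1457 = 31 · 47
47 is prime.
So 1457 = 31 · 47; the largest prime factor is 47.

47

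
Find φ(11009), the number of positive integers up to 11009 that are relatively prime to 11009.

10800

Factor: 11009 = 101 · 109.
φ(11009) = (101−1) · (109−1) = 100 · 108 = 10800.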